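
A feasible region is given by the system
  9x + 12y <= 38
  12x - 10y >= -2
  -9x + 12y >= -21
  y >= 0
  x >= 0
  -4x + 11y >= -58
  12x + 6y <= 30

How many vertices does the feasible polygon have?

Intersecting each pair of boundary lines and keeping only the points that satisfy every inequality leaves:
  (0, 1/5)
  (3/2, 2)
  (7/3, 0)
  (27/11, 1/11)
  (0, 0)

5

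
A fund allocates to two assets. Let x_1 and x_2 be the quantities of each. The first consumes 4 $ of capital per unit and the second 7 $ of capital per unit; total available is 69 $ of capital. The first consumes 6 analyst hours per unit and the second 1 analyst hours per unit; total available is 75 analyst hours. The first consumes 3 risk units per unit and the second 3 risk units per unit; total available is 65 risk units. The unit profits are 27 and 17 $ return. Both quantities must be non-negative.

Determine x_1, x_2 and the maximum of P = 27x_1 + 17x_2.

Extreme points and P = 27x_1 + 17x_2:
  (0, 0) → P = 0
  (0, 69/7) → P = 1173/7
  (25/2, 0) → P = 675/2
  (12, 3) → P = 375

At the optimal vertex, 4x_1 + 7x_2 = 69 and 6x_1 + x_2 = 75.
Solving simultaneously gives x_1 = 12, x_2 = 3.

x_1 = 12, x_2 = 3, maximum P = 375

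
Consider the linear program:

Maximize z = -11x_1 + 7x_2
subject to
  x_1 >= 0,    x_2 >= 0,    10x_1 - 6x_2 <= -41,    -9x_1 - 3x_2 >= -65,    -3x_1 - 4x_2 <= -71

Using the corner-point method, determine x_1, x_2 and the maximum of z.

Vertices and z = -11x_1 + 7x_2:
  (0, 65/3) → z = 455/3
  (0, 71/4) → z = 497/4
  (47/27, 148/9) → z = 2591/27

x_1 = 0, x_2 = 65/3, maximum z = 455/3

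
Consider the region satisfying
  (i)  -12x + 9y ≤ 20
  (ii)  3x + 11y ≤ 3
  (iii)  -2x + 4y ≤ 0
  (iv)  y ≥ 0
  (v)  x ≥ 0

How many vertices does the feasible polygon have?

Pairwise boundary intersections that survive every other constraint:
  (6/17, 3/17)
  (1, 0)
  (0, 0)

3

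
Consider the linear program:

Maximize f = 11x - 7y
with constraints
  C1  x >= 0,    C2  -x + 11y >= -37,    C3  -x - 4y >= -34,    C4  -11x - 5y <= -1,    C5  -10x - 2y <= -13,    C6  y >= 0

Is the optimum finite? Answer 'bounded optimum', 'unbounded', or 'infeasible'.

bounded optimum

Feasible corners and f = 11x - 7y:
  (0, 17/2) → f = -119/2
  (0, 13/2) → f = -91/2
  (34, 0) → f = 374
  (13/10, 0) → f = 143/10
The feasible region has finitely many vertices and no improving ray; the maximum is 374 at (34, 0).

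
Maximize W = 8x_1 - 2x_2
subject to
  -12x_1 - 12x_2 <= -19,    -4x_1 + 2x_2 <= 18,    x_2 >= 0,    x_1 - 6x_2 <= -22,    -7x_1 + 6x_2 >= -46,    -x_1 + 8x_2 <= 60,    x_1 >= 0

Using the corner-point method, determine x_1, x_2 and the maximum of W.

The binding constraints are -7x_1 + 6x_2 = -46 and -x_1 + 8x_2 = 60.
Solving simultaneously gives x_1 = 364/25, x_2 = 233/25.

x_1 = 364/25, x_2 = 233/25, maximum W = 2446/25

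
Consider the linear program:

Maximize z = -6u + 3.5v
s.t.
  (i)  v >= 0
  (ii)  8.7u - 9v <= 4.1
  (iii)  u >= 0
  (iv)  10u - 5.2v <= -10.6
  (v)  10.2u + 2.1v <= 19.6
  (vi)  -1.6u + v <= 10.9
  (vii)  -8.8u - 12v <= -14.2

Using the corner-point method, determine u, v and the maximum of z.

Vertices and z = -6u + 3.5v:
  (0, 53/26) → z = 371/52
  (0, 28/3) → z = 98/3
  (3983/3702, 7603/1851) → z = 29323/3702

The optimum lies where u = 0 and 10.2u + 2.1v = 19.6.
Solving simultaneously gives u = 0, v = 28/3.

u = 0, v = 28/3, maximum z = 98/3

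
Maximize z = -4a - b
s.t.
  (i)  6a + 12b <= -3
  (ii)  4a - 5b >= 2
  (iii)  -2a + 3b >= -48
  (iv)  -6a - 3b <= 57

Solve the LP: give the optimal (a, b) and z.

a = -93/14, b = -40/7, maximum z = 226/7

Feasible corners and z = -4a - b:
  (3/26, -4/13) → z = -2/13
  (27/2, -7) → z = -47
  (-93/14, -40/7) → z = 226/7
  (-9/8, -67/4) → z = 85/4

At the optimal vertex, 4a - 5b = 2 and -6a - 3b = 57.
Solving simultaneously gives a = -93/14, b = -40/7.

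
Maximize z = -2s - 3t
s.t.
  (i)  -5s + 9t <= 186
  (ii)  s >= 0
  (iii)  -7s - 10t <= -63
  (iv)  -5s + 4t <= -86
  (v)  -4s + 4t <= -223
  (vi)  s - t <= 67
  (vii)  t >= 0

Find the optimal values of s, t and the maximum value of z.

s = 223/4, t = 0, maximum z = -223/2

Corner points and z = -2s - 3t:
  (2751/16, 1859/16) → z = -11079/16
  (789/4, 521/4) → z = -3141/4
  (223/4, 0) → z = -223/2
  (67, 0) → z = -134

The optimum lies where -4s + 4t = -223 and t = 0.
Solving simultaneously gives s = 223/4, t = 0.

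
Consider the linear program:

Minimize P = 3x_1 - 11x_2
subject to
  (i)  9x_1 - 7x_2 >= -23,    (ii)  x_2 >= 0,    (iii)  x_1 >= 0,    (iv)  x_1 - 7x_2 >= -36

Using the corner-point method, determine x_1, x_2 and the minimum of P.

x_1 = 13/8, x_2 = 43/8, minimum P = -217/4

Vertices and P = 3x_1 - 11x_2:
  (0, 23/7) → P = -253/7
  (13/8, 43/8) → P = -217/4
  (0, 0) → P = 0
The feasible region is unbounded (it extends along (7, 1), (1, 0)), but P strictly increases along every unbounded feasible direction, so there is no improving ray and the minimum is attained at a vertex.

The optimum lies where 9x_1 - 7x_2 = -23 and x_1 - 7x_2 = -36.
Solving simultaneously gives x_1 = 13/8, x_2 = 43/8.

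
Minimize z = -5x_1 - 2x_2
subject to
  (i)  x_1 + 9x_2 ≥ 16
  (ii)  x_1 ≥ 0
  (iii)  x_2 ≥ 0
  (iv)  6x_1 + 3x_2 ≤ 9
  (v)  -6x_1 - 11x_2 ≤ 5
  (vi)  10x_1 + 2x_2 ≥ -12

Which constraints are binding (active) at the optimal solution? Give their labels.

Vertices and z = -5x_1 - 2x_2:
  (0, 16/9) → z = -32/9
  (11/17, 29/17) → z = -113/17
  (0, 3) → z = -6

The minimum is at (11/17, 29/17). Substituting into each constraint, equality holds for (i) and (iv); the remaining constraints have slack.

(i) and (iv)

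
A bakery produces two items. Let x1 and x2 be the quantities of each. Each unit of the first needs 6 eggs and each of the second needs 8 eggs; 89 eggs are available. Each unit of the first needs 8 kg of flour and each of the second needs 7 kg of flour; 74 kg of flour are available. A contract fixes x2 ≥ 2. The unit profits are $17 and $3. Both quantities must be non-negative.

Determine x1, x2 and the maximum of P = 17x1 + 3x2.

x1 = 15/2, x2 = 2, maximum P = 267/2

Feasible corners and P = 17x1 + 3x2:
  (0, 74/7) → P = 222/7
  (0, 2) → P = 6
  (15/2, 2) → P = 267/2

At the optimal vertex, 8x1 + 7x2 = 74 and x2 = 2.
Solving simultaneously gives x1 = 15/2, x2 = 2.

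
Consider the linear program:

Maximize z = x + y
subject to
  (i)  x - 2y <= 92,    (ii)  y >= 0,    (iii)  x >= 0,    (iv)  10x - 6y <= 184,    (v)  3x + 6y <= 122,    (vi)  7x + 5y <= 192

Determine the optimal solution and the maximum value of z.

x = 542/27, y = 278/27, maximum z = 820/27

The optimum lies where 3x + 6y = 122 and 7x + 5y = 192.
Solving simultaneously gives x = 542/27, y = 278/27.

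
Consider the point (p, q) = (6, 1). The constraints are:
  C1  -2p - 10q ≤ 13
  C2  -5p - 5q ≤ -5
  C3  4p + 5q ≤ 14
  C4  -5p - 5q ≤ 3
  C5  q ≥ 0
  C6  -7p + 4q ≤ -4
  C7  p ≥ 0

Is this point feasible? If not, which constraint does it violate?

Constraint C3: 4p + 5q = 29, which is not ≤ 14. All other constraints are satisfied.

not feasible — violates C3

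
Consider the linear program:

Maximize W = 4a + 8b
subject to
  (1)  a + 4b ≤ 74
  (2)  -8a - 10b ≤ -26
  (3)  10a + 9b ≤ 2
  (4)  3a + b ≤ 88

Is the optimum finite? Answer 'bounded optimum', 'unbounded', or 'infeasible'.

bounded optimum

Corner points and W = 4a + 8b:
  (-318/11, 283/11) → W = 992/11
  (-658/31, 738/31) → W = 3272/31
  (-107/14, 61/7) → W = 274/7
The feasible region has finitely many vertices and no improving ray; the maximum is 3272/31 at (-658/31, 738/31).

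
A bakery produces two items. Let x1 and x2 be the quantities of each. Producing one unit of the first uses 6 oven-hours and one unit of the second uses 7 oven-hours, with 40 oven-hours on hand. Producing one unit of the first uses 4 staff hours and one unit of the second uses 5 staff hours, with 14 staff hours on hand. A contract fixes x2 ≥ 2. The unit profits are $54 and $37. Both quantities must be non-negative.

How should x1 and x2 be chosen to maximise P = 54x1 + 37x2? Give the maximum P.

Feasible corners and P = 54x1 + 37x2:
  (0, 14/5) → P = 518/5
  (0, 2) → P = 74
  (1, 2) → P = 128

The binding constraints are 4x1 + 5x2 = 14 and x2 = 2.
Solving simultaneously gives x1 = 1, x2 = 2.

x1 = 1, x2 = 2, maximum P = 128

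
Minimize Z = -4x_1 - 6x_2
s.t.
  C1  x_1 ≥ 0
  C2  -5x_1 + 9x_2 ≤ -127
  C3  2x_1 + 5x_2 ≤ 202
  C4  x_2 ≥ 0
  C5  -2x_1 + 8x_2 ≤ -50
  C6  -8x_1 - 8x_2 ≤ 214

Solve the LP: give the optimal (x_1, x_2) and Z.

Feasible corners and Z = -4x_1 - 6x_2:
  (127/5, 0) → Z = -508/5
  (283/11, 2/11) → Z = -104
  (101, 0) → Z = -404
  (933/13, 152/13) → Z = -4644/13

The binding constraints are 2x_1 + 5x_2 = 202 and x_2 = 0.
Solving simultaneously gives x_1 = 101, x_2 = 0.

x_1 = 101, x_2 = 0, minimum Z = -404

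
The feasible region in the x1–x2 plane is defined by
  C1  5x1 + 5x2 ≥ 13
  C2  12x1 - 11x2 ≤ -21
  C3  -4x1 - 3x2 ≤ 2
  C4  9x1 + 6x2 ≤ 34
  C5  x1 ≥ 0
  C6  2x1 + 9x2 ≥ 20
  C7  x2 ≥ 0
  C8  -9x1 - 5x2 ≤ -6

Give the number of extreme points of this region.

The feasible vertices (each the meet of two boundaries and inside every other half-plane) are:
  (38/115, 261/115)
  (0, 13/5)
  (248/171, 199/57)
  (0, 17/3)

4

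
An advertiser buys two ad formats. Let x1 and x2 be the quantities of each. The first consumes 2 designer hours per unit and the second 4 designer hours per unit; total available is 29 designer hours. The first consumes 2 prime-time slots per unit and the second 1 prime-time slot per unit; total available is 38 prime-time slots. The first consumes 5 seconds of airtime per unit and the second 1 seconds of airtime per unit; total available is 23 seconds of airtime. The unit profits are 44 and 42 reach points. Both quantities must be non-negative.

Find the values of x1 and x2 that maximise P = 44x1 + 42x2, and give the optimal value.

Feasible corners and P = 44x1 + 42x2:
  (0, 0) → P = 0
  (0, 29/4) → P = 609/2
  (23/5, 0) → P = 1012/5
  (7/2, 11/2) → P = 385

The optimum lies where 2x1 + 4x2 = 29 and 5x1 + x2 = 23.
Solving simultaneously gives x1 = 7/2, x2 = 11/2.

x1 = 7/2, x2 = 11/2, maximum P = 385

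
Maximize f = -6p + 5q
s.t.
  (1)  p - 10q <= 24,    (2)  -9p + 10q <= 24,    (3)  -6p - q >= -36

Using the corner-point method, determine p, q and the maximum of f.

p = -6, q = -3, maximum f = 21

Extreme points and f = -6p + 5q:
  (-6, -3) → f = 21
  (384/61, -108/61) → f = -2844/61
  (112/23, 156/23) → f = 108/23

The optimum lies where p - 10q = 24 and -9p + 10q = 24.
Solving simultaneously gives p = -6, q = -3.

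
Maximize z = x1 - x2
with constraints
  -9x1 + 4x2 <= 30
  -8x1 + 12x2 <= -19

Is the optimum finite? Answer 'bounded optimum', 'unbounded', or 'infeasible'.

From the feasible point (-109/19, -411/76), moving in the direction (12, 8) keeps every constraint satisfied while z increases without bound.

unbounded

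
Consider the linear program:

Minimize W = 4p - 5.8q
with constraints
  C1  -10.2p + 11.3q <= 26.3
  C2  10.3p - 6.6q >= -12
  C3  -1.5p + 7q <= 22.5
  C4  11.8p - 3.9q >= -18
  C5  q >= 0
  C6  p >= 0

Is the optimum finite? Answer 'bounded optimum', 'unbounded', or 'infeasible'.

bounded optimum

Feasible corners and W = 4p - 5.8q:
  (3798/4907, 14849/4907) → W = -354661/24535
  (1403/1089, 1267/363) → W = -82169/5445
  (0, 20/11) → W = -116/11
  (0, 0) → W = 0
The feasible region has finitely many vertices and no improving ray; the minimum is -82169/5445 at (1403/1089, 1267/363).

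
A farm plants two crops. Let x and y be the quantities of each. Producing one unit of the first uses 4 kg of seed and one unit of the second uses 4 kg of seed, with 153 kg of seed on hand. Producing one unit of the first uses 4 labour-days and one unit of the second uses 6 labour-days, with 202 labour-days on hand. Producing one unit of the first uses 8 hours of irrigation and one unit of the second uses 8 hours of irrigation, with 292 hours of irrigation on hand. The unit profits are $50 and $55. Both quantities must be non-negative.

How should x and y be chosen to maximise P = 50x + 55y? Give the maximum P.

Vertices and P = 50x + 55y:
  (0, 0) → P = 0
  (0, 101/3) → P = 5555/3
  (73/2, 0) → P = 1825
  (17/2, 28) → P = 1965

x = 17/2, y = 28, maximum P = 1965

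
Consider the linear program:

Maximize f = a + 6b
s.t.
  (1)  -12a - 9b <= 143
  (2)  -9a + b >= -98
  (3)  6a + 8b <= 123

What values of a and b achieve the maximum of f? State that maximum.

a = -2251/42, b = 389/7, maximum f = 1679/6

Extreme points and f = a + 6b:
  (739/93, -821/31) → f = -14039/93
  (-2251/42, 389/7) → f = 1679/6
  (907/78, 173/26) → f = 4021/78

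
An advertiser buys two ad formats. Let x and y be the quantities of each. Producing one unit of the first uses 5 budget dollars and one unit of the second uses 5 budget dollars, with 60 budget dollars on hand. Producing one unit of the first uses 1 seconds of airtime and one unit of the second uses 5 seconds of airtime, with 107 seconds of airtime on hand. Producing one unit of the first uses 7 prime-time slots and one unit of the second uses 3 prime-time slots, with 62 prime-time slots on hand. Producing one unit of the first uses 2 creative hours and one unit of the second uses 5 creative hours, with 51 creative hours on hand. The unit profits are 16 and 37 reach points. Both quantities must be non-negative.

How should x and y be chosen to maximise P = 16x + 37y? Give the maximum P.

x = 3, y = 9, maximum P = 381

The binding constraints are 5x + 5y = 60 and 2x + 5y = 51.
Solving simultaneously gives x = 3, y = 9.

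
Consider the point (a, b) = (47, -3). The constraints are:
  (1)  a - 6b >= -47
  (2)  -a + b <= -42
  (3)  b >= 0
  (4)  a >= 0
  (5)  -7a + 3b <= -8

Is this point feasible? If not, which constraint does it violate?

not feasible — violates (3)

Constraint (3): b = -3, which is not ≥ 0. All other constraints are satisfied.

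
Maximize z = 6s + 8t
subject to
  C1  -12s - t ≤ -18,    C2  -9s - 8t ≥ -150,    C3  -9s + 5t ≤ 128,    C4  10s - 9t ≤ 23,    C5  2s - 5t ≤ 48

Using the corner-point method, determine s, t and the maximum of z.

s = -2/29, t = 546/29, maximum z = 4356/29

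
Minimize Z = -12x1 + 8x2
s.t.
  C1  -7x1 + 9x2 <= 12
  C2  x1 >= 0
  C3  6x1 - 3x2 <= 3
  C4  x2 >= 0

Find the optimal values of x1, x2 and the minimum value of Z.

Feasible corners and Z = -12x1 + 8x2:
  (0, 4/3) → Z = 32/3
  (21/11, 31/11) → Z = -4/11
  (0, 0) → Z = 0
  (1/2, 0) → Z = -6

x1 = 1/2, x2 = 0, minimum Z = -6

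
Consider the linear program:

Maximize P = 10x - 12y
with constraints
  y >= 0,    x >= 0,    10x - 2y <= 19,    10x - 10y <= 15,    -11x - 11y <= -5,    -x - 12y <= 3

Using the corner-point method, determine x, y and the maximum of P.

x = 3/2, y = 0, maximum P = 15

Vertices and P = 10x - 12y:
  (3/2, 0) → P = 15
  (5/11, 0) → P = 50/11
  (0, 5/11) → P = -60/11
  (2, 1/2) → P = 14
The feasible region is unbounded (it extends along (0, 1), (1, 5)), but P strictly decreases along every unbounded feasible direction, so there is no improving ray and the maximum is attained at a vertex.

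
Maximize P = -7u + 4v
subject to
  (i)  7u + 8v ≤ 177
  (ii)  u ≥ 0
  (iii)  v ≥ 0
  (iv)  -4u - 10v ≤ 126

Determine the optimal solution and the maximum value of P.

u = 0, v = 177/8, maximum P = 177/2

The binding constraints are 7u + 8v = 177 and u = 0.
Solving simultaneously gives u = 0, v = 177/8.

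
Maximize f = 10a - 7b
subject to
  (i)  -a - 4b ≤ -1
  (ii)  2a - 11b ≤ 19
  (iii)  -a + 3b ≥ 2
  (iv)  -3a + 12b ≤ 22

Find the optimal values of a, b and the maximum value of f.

Feasible corners and f = 10a - 7b:
  (-5/7, 3/7) → f = -71/7
  (-19/6, 25/24) → f = -935/24
  (14, 16/3) → f = 308/3

a = 14, b = 16/3, maximum f = 308/3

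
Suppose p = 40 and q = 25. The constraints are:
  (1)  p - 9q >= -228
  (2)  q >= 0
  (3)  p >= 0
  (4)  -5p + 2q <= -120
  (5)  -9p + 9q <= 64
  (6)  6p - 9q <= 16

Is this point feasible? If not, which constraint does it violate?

feasible

(1): -185 ≥ -228 ✓
(2): 25 ≥ 0 ✓
(3): 40 ≥ 0 ✓
(4): -150 ≤ -120 ✓
(5): -135 ≤ 64 ✓
(6): 15 ≤ 16 ✓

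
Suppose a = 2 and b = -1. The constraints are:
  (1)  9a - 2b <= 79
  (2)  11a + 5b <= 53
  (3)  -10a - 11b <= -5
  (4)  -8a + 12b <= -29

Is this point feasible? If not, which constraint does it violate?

not feasible — violates (4)

Constraint (4): -8a + 12b = -28, which is not ≤ -29. All other constraints are satisfied.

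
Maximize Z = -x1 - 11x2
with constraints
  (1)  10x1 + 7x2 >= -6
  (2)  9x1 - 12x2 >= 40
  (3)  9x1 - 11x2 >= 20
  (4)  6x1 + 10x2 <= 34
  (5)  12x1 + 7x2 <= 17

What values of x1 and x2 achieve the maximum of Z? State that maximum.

Corner points and Z = -x1 - 11x2:
  (208/183, -454/183) → Z = 4786/183
  (23/2, -121/7) → Z = 2501/14
  (484/207, -109/69) → Z = 3113/207

At the optimal vertex, 10x1 + 7x2 = -6 and 12x1 + 7x2 = 17.
Solving simultaneously gives x1 = 23/2, x2 = -121/7.

x1 = 23/2, x2 = -121/7, maximum Z = 2501/14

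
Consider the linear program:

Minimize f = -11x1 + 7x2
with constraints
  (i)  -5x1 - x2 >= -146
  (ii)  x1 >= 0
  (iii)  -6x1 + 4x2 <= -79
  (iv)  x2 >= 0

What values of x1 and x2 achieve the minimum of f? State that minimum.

Feasible corners and f = -11x1 + 7x2:
  (51/2, 37/2) → f = -151
  (146/5, 0) → f = -1606/5
  (79/6, 0) → f = -869/6

The optimum lies where -5x1 - x2 = -146 and x2 = 0.
Solving simultaneously gives x1 = 146/5, x2 = 0.

x1 = 146/5, x2 = 0, minimum f = -1606/5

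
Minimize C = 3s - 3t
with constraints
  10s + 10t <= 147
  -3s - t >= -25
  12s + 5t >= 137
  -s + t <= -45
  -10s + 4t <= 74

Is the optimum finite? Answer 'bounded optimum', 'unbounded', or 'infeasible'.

The boundaries 10s + 10t = 147 and -s + t = -45 meet at (597/20, -303/20), but that point violates -3s - t ≥ -25. Every candidate vertex is excluded by some other constraint, so the feasible region is empty.

infeasible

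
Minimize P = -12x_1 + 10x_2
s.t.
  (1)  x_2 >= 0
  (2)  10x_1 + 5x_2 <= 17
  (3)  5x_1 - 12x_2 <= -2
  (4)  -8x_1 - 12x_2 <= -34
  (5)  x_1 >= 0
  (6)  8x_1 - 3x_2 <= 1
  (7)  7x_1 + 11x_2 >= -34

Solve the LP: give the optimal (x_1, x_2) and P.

Vertices and P = -12x_1 + 10x_2:
  (17/40, 51/20) → P = 102/5
  (0, 17/5) → P = 34
  (0, 17/6) → P = 85/3

The optimum lies where 10x_1 + 5x_2 = 17 and -8x_1 - 12x_2 = -34.
Solving simultaneously gives x_1 = 17/40, x_2 = 51/20.

x_1 = 17/40, x_2 = 51/20, minimum P = 102/5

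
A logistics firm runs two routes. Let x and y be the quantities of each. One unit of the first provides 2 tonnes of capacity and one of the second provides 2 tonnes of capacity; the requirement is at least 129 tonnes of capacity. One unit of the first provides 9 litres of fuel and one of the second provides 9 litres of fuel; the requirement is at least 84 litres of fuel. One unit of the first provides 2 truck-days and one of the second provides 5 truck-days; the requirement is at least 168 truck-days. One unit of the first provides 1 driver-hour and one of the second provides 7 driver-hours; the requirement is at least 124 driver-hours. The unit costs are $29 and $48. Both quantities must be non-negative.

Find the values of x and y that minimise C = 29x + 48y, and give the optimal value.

The feasible region is unbounded (it extends along (0, 1), (1, 0)), but C strictly increases along every unbounded feasible direction, so there is no improving ray and the minimum is attained at a vertex.

The binding constraints are 2x + 2y = 129 and 2x + 5y = 168.
Solving simultaneously gives x = 103/2, y = 13.

x = 103/2, y = 13, minimum C = 4235/2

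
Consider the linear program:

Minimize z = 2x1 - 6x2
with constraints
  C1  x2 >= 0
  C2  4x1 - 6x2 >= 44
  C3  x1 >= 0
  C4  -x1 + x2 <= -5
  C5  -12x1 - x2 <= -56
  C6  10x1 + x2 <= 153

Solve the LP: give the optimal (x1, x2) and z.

Vertices and z = 2x1 - 6x2:
  (11, 0) → z = 22
  (153/10, 0) → z = 153/5
  (481/32, 43/16) → z = 223/16

The binding constraints are 4x1 - 6x2 = 44 and 10x1 + x2 = 153.
Solving simultaneously gives x1 = 481/32, x2 = 43/16.

x1 = 481/32, x2 = 43/16, minimum z = 223/16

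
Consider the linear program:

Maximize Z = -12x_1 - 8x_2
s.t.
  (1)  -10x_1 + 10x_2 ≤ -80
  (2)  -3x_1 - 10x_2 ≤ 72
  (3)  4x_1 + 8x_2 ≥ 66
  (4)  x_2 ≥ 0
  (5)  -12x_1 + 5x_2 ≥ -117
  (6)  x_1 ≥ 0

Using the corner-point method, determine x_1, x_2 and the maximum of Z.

Extreme points and Z = -12x_1 - 8x_2:
  (65/6, 17/6) → Z = -458/3
  (11, 3) → Z = -156
  (633/58, 81/29) → Z = -4446/29

The binding constraints are -10x_1 + 10x_2 = -80 and 4x_1 + 8x_2 = 66.
Solving simultaneously gives x_1 = 65/6, x_2 = 17/6.

x_1 = 65/6, x_2 = 17/6, maximum Z = -458/3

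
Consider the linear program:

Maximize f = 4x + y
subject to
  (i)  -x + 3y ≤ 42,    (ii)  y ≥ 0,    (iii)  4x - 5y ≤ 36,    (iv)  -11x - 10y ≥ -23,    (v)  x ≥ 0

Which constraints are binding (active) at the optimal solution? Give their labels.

Feasible corners and f = 4x + y:
  (23/11, 0) → f = 92/11
  (0, 0) → f = 0
  (0, 23/10) → f = 23/10

The maximum is at (23/11, 0). Substituting into each constraint, equality holds for (ii) and (iv); the remaining constraints have slack.

(ii) and (iv)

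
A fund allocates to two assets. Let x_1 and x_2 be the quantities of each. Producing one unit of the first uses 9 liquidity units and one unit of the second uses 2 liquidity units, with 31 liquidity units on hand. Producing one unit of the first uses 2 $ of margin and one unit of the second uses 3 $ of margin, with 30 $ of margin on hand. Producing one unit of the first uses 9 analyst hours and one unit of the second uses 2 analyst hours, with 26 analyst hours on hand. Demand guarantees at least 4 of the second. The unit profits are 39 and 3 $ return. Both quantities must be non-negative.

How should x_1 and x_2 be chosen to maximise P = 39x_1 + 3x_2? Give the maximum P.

Extreme points and P = 39x_1 + 3x_2:
  (0, 10) → P = 30
  (0, 4) → P = 12
  (18/23, 218/23) → P = 1356/23
  (2, 4) → P = 90

At the optimal vertex, 9x_1 + 2x_2 = 26 and x_2 = 4.
Solving simultaneously gives x_1 = 2, x_2 = 4.

x_1 = 2, x_2 = 4, maximum P = 90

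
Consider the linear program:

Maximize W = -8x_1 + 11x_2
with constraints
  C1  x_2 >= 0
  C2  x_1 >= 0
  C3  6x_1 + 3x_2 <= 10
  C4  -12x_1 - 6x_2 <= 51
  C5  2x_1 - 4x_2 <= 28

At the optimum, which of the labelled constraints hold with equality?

Extreme points and W = -8x_1 + 11x_2:
  (0, 0) → W = 0
  (5/3, 0) → W = -40/3
  (0, 10/3) → W = 110/3

The maximum is at (0, 10/3). Substituting into each constraint, equality holds for C2 and C3; the remaining constraints have slack.

C2 and C3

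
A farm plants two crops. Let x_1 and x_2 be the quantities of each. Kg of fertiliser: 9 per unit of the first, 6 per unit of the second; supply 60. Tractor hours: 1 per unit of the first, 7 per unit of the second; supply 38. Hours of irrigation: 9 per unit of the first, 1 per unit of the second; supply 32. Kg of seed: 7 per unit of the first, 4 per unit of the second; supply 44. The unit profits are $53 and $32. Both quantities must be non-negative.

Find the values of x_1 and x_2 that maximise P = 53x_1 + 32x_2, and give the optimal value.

x_1 = 3, x_2 = 5, maximum P = 319

Corner points and P = 53x_1 + 32x_2:
  (0, 0) → P = 0
  (0, 38/7) → P = 1216/7
  (32/9, 0) → P = 1696/9
  (3, 5) → P = 319

The binding constraints are x_1 + 7x_2 = 38 and 9x_1 + x_2 = 32.
Solving simultaneously gives x_1 = 3, x_2 = 5.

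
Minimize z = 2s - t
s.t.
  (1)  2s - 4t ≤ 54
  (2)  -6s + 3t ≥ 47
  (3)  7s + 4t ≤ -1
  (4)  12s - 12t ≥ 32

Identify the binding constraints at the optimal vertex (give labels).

(1) and (4)

Corner points and z = 2s - t:
  (-175/9, -209/9) → z = -47/3
  (-65/3, -73/3) → z = -19
  (-55/3, -21) → z = -47/3

The minimum is at (-65/3, -73/3). Substituting into each constraint, equality holds for (1) and (4); the remaining constraints have slack.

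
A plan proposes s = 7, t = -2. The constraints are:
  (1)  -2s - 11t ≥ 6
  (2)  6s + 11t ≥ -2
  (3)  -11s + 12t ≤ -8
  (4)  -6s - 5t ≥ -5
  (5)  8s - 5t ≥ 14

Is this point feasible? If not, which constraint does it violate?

not feasible — violates (4)

Constraint (4): -6s - 5t = -32, which is not ≥ -5. All other constraints are satisfied.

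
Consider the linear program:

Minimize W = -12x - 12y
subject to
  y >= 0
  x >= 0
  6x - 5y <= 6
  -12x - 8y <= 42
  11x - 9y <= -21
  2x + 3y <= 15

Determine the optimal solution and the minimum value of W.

Extreme points and W = -12x - 12y:
  (0, 7/3) → W = -28
  (0, 5) → W = -60
  (24/17, 69/17) → W = -1116/17

The binding constraints are 11x - 9y = -21 and 2x + 3y = 15.
Solving simultaneously gives x = 24/17, y = 69/17.

x = 24/17, y = 69/17, minimum W = -1116/17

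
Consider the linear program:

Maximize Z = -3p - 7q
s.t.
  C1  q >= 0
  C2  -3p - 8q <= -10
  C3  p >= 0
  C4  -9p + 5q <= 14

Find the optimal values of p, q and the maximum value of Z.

Feasible corners and Z = -3p - 7q:
  (10/3, 0) → Z = -10
  (0, 5/4) → Z = -35/4
  (0, 14/5) → Z = -98/5
The feasible region is unbounded (it extends along (1, 0), (5, 9)), but Z strictly decreases along every unbounded feasible direction, so there is no improving ray and the maximum is attained at a vertex.

p = 0, q = 5/4, maximum Z = -35/4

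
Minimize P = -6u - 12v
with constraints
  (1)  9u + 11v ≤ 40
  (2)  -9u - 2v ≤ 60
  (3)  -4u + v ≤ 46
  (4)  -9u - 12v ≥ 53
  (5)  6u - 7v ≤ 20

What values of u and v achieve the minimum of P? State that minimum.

Extreme points and P = -6u - 12v:
  (-307/45, 7/10) → P = 488/15
  (-76/15, -36/5) → P = 584/5
  (-131/135, -166/45) → P = 2254/45

The binding constraints are -9u - 2v = 60 and -9u - 12v = 53.
Solving simultaneously gives u = -307/45, v = 7/10.

u = -307/45, v = 7/10, minimum P = 488/15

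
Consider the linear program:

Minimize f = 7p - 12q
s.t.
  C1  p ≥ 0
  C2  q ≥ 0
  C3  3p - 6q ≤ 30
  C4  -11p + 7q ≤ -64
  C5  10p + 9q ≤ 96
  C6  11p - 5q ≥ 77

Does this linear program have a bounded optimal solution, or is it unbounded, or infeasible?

Vertices and f = 7p - 12q:
  (48/5, 0) → f = 336/5
  (7, 0) → f = 49
  (1173/149, 286/149) → f = 4779/149
The feasible region has finitely many vertices and no improving ray; the minimum is 4779/149 at (1173/149, 286/149).

bounded optimum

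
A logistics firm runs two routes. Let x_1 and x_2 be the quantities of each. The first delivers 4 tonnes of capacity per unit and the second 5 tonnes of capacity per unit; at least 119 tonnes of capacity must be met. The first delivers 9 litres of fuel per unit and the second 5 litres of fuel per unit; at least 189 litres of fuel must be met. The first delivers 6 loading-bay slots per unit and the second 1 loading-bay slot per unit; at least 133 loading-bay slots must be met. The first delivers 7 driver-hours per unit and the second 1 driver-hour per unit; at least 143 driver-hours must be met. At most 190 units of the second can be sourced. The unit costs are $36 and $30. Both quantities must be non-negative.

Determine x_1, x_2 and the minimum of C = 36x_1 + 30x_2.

x_1 = 21, x_2 = 7, minimum C = 966

The feasible region is unbounded (it extends along (1, 0)), but C strictly increases along every unbounded feasible direction, so there is no improving ray and the minimum is attained at a vertex.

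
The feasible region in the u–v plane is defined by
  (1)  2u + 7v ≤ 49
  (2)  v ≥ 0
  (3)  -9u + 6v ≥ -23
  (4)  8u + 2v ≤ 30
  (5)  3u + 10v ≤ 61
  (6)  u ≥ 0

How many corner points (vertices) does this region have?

Pairwise boundary intersections that survive every other constraint:
  (23/9, 0)
  (0, 0)
  (113/33, 43/33)
  (89/37, 199/37)
  (0, 61/10)

5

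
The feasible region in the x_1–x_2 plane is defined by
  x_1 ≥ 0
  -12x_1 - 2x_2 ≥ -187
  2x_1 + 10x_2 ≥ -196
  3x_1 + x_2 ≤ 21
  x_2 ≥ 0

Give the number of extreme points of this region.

Intersecting each pair of boundary lines and keeping only the points that satisfy every inequality leaves:
  (0, 21)
  (0, 0)
  (7, 0)

3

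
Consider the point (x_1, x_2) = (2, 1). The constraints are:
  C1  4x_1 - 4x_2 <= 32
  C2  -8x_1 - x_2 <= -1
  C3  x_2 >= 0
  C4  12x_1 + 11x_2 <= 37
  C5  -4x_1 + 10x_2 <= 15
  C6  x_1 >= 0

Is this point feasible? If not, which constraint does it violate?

feasible

C1: 4 ≤ 32 ✓
C2: -17 ≤ -1 ✓
C3: 1 ≥ 0 ✓
C4: 35 ≤ 37 ✓
C5: 2 ≤ 15 ✓
C6: 2 ≥ 0 ✓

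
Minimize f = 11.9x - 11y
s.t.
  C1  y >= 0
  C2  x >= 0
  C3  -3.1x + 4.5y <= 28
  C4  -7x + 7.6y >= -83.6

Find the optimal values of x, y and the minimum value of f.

Extreme points and f = 11.9x - 11y:
  (0, 0) → f = 0
  (418/35, 0) → f = 3553/25
  (0, 56/9) → f = -616/9
  (29450/397, 22758/397) → f = 100117/397

x = 0, y = 56/9, minimum f = -616/9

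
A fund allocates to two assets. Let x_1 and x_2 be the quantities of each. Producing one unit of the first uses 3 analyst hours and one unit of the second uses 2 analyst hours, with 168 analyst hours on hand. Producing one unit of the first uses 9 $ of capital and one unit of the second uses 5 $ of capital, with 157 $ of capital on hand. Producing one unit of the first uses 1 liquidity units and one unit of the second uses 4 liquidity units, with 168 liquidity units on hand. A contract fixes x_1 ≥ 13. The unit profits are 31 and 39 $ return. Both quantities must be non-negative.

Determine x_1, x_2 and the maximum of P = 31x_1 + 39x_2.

x_1 = 13, x_2 = 8, maximum P = 715

Extreme points and P = 31x_1 + 39x_2:
  (157/9, 0) → P = 4867/9
  (13, 0) → P = 403
  (13, 8) → P = 715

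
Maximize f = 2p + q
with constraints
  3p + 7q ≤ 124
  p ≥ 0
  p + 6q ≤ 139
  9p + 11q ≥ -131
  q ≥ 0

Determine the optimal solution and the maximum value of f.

p = 124/3, q = 0, maximum f = 248/3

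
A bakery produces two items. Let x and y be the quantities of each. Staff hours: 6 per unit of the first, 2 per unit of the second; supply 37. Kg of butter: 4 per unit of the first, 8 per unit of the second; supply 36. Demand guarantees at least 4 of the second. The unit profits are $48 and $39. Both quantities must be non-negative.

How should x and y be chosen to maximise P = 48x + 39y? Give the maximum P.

x = 1, y = 4, maximum P = 204

Corner points and P = 48x + 39y:
  (0, 9/2) → P = 351/2
  (0, 4) → P = 156
  (1, 4) → P = 204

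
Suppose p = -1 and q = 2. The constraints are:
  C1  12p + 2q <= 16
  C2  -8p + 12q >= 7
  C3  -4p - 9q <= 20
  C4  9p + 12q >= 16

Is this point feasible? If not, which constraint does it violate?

not feasible — violates C4

Constraint C4: 9p + 12q = 15, which is not ≥ 16. All other constraints are satisfied.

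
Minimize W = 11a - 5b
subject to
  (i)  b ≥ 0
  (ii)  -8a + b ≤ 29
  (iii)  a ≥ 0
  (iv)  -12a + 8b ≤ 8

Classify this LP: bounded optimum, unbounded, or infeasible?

bounded optimum

Feasible corners and W = 11a - 5b:
  (0, 0) → W = 0
  (0, 1) → W = -5
The feasible region has finitely many vertices and no improving ray; the minimum is -5 at (0, 1).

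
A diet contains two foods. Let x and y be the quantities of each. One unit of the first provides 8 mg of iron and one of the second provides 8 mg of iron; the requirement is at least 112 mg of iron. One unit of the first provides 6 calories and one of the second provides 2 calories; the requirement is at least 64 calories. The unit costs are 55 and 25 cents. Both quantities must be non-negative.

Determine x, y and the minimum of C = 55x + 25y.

Feasible corners and C = 55x + 25y:
  (0, 32) → C = 800
  (14, 0) → C = 770
  (9, 5) → C = 620
The feasible region is unbounded (it extends along (0, 1), (1, 0)), but C strictly increases along every unbounded feasible direction, so there is no improving ray and the minimum is attained at a vertex.

x = 9, y = 5, minimum C = 620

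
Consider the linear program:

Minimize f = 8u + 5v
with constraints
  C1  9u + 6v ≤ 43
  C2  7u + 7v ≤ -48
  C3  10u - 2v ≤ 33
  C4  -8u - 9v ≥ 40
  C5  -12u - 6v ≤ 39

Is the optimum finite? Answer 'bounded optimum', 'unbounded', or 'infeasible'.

bounded optimum

Vertices and f = 8u + 5v:
  (45/28, -237/28) → f = -825/28
  (5/14, -101/14) → f = -465/14
  (10/7, -131/14) → f = -495/14
The feasible region has finitely many vertices and no improving ray; the minimum is -495/14 at (10/7, -131/14).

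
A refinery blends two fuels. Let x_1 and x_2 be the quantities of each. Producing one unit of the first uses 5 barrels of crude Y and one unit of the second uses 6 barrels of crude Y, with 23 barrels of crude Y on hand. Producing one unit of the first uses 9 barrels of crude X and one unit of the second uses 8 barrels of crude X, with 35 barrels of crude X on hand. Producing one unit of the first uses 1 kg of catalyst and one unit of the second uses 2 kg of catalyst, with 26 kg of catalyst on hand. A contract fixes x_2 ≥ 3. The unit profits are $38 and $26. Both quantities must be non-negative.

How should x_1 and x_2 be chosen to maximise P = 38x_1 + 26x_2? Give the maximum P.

Corner points and P = 38x_1 + 26x_2:
  (0, 23/6) → P = 299/3
  (0, 3) → P = 78
  (1, 3) → P = 116

x_1 = 1, x_2 = 3, maximum P = 116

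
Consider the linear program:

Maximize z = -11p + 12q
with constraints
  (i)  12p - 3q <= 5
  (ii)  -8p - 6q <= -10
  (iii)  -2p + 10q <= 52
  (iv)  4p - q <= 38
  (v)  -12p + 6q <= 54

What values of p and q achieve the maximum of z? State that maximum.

p = -19/9, q = 43/9, maximum z = 725/9

Extreme points and z = -11p + 12q:
  (5/8, 5/6) → z = 25/8
  (103/57, 317/57) → z = 2671/57
  (-11/5, 23/5) → z = 397/5
  (-19/9, 43/9) → z = 725/9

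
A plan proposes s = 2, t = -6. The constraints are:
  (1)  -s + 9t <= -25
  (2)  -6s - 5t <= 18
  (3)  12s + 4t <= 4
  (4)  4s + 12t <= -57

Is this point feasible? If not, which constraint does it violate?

(1): -56 ≤ -25 ✓
(2): 18 ≤ 18 ✓
(3): 0 ≤ 4 ✓
(4): -64 ≤ -57 ✓

feasible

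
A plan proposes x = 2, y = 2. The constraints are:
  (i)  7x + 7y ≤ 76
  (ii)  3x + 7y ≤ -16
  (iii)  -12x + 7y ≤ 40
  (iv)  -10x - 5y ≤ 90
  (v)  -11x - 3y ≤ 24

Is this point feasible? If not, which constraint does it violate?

Constraint (ii): 3x + 7y = 20, which is not ≤ -16. All other constraints are satisfied.

not feasible — violates (ii)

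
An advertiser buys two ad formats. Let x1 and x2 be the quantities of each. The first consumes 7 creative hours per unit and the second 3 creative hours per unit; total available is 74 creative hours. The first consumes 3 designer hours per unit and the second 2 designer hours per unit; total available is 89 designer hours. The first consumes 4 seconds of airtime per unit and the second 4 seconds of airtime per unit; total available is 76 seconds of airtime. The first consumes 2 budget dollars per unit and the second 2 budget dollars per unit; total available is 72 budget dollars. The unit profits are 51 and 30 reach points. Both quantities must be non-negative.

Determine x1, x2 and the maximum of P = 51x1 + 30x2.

Feasible corners and P = 51x1 + 30x2:
  (0, 0) → P = 0
  (0, 19) → P = 570
  (74/7, 0) → P = 3774/7
  (17/4, 59/4) → P = 2637/4

The optimum lies where 7x1 + 3x2 = 74 and 4x1 + 4x2 = 76.
Solving simultaneously gives x1 = 17/4, x2 = 59/4.

x1 = 17/4, x2 = 59/4, maximum P = 2637/4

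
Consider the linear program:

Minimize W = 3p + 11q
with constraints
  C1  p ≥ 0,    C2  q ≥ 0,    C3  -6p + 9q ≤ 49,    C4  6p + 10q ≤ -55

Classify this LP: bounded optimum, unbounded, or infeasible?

The boundaries p = 0 and q = 0 meet at (0, 0), but that point violates 6p + 10q ≤ -55. Every candidate vertex is excluded by some other constraint, so the feasible region is empty.

infeasible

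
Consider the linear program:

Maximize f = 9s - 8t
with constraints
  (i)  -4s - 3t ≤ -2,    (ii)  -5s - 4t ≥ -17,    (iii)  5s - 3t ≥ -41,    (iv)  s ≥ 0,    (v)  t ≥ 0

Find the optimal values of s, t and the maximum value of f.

Feasible corners and f = 9s - 8t:
  (0, 2/3) → f = -16/3
  (1/2, 0) → f = 9/2
  (0, 17/4) → f = -34
  (17/5, 0) → f = 153/5

s = 17/5, t = 0, maximum f = 153/5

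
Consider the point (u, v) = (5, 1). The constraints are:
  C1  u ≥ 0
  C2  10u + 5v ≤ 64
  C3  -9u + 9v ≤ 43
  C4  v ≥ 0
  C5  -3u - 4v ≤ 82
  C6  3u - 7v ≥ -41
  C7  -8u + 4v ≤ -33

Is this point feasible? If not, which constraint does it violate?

C1: 5 ≥ 0 ✓
C2: 55 ≤ 64 ✓
C3: -36 ≤ 43 ✓
C4: 1 ≥ 0 ✓
C5: -19 ≤ 82 ✓
C6: 8 ≥ -41 ✓
C7: -36 ≤ -33 ✓

feasible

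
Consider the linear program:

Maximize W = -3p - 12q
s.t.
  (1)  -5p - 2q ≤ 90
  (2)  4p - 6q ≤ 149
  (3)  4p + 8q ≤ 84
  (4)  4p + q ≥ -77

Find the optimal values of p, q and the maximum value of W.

p = -121/19, q = -1105/38, maximum W = 6993/19

The binding constraints are -5p - 2q = 90 and 4p - 6q = 149.
Solving simultaneously gives p = -121/19, q = -1105/38.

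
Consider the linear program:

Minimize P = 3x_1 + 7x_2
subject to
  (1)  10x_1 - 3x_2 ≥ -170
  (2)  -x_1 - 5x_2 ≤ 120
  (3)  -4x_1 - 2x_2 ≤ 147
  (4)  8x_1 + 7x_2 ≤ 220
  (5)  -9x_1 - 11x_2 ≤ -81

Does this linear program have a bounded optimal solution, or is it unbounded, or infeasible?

Extreme points and P = 3x_1 + 7x_2:
  (-265/47, 1780/47) → P = 11665/47
  (-1627/137, 2340/137) → P = 11499/137
  (1940/33, -1180/33) → P = -2440/33
  (1725/34, -1161/34) → P = -1476/17
The feasible region has finitely many vertices and no improving ray; the minimum is -1476/17 at (1725/34, -1161/34).

bounded optimum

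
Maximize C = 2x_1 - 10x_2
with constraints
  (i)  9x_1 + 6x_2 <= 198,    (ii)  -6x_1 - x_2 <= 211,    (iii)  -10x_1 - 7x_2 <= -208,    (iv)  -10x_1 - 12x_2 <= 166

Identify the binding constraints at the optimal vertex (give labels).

Vertices and C = 2x_1 - 10x_2:
  (-488/9, 343/3) → C = -11266/9
  (46, -36) → C = 452
  (-1685/32, 1679/16) → C = -18475/16

The maximum is at (46, -36). Substituting into each constraint, equality holds for (i) and (iii); the remaining constraints have slack.

(i) and (iii)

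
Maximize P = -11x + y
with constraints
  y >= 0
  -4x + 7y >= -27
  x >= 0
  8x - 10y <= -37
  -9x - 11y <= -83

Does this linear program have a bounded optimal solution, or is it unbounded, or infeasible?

From the feasible point (0, 83/11), moving in the direction (0, 1) keeps every constraint satisfied while P increases without bound.

unbounded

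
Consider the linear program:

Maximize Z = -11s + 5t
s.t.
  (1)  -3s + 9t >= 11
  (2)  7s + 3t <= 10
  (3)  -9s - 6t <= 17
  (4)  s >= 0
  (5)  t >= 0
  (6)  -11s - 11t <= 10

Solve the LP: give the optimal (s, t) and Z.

s = 0, t = 10/3, maximum Z = 50/3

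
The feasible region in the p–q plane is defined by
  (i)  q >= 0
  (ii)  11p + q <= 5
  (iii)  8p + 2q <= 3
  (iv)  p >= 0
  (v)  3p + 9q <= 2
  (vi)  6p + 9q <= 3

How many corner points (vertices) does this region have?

5

Intersecting each pair of boundary lines and keeping only the points that satisfy every inequality leaves:
  (3/8, 0)
  (0, 0)
  (7/20, 1/10)
  (0, 2/9)
  (1/3, 1/9)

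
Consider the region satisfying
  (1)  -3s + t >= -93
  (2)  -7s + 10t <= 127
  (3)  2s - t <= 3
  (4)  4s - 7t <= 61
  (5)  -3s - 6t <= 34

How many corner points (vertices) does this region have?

The feasible vertices (each the meet of two boundaries and inside every other half-plane) are:
  (157/13, 275/13)
  (-551/36, 143/72)
  (-16/15, -77/15)

3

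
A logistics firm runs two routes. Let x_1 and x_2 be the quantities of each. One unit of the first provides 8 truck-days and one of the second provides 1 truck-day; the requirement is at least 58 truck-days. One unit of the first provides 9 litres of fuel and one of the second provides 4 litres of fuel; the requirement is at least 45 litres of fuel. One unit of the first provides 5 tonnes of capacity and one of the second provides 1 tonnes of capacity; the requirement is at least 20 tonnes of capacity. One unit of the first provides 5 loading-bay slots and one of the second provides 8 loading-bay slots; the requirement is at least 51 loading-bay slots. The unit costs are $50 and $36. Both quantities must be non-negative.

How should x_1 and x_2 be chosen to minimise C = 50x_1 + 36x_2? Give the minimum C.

Corner points and C = 50x_1 + 36x_2:
  (0, 58) → C = 2088
  (51/5, 0) → C = 510
  (7, 2) → C = 422
The feasible region is unbounded (it extends along (0, 1), (1, 0)), but C strictly increases along every unbounded feasible direction, so there is no improving ray and the minimum is attained at a vertex.

The optimum lies where 8x_1 + x_2 = 58 and 5x_1 + 8x_2 = 51.
Solving simultaneously gives x_1 = 7, x_2 = 2.

x_1 = 7, x_2 = 2, minimum C = 422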